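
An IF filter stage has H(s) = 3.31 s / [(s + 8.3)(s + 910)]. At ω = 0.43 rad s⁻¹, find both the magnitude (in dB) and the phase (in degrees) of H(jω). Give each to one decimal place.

|H| = -74.5 dB, ∠H = 87.0°

|j0.43| = 0.43
|j0.43 + 8.3| = √(0.43² + 8.3²) = 8.311
|j0.43 + 910| = √(0.43² + 910²) = 910
|H(j0.43)| = 3.31 × 0.43 / (8.311 × 910) = 0.00018819
20 log₁₀(0.00018819) = -74.51 dB
∠(j0.43) = 90.00°
∠(j0.43 + 8.3) = arctan(0.43/8.3) = 2.97°
∠(j0.43 + 910) = arctan(0.43/910) = 0.03°
∠H(j0.43) = 90.00° − (2.97° + 0.03°) = 87.01°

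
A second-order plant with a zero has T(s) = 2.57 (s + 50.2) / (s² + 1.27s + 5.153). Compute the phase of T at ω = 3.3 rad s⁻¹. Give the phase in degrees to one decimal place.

-140.1°

∠(j3.3 + 50.2) = arctan(3.3/50.2) = 3.76°
∠[(j3.3)² + 1.27(j3.3) + 5.153] = ∠[-5.737 + j4.191] = 143.85°
∠T(j3.3) = 3.76° − 143.85° = -140.09°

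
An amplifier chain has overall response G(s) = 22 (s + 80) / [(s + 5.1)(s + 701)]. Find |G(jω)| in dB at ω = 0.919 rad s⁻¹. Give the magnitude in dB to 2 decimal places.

|j0.919 + 80| = √(0.919² + 80²) = 80.01
|j0.919 + 5.1| = √(0.919² + 5.1²) = 5.182
|j0.919 + 701| = √(0.919² + 701²) = 701
|G(j0.919)| = 22 × 80.01 / (5.182 × 701) = 0.48452
20 log₁₀(0.48452) = -6.294 dB

-6.29 dB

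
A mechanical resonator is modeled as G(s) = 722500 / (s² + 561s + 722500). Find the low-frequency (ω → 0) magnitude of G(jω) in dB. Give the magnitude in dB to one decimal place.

G(0) = 722500 / 722500 = 1
20 log₁₀(1) = 0.00 dB

0.0 dB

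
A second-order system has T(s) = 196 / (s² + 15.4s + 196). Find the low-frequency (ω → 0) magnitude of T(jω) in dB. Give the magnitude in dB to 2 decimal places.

0.00 dB

T(0) = 196 / 196 = 1
20 log₁₀(1) = 0.000 dB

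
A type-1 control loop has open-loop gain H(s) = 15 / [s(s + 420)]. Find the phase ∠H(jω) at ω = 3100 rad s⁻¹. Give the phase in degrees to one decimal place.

-172.3°

∠(j3100 + 420) = arctan(3100/420) = 82.28°
∠(j3100) = 90.00°
∠H(j3100) = − (82.28° + 90.00°) = -172.28°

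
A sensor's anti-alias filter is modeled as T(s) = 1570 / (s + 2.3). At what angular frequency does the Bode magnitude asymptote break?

2.3 rad/sec

The single real pole at s = −2.3 gives a corner at ω = 2.3 rad/sec.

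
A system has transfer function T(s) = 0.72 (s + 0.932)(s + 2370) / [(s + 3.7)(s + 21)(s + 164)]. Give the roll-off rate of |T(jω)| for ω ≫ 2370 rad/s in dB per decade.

With 2 zeros and 3 poles, the high-frequency asymptotic slope is 20 × (2 − 3) = -20 dB/decade.

-20 dB/decade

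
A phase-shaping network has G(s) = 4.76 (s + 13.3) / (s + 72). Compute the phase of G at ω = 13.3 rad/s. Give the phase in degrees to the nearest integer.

∠(j13.3 + 13.3) = arctan(13.3/13.3) = 45.00°
∠(j13.3 + 72) = arctan(13.3/72) = 10.47°
∠G(j13.3) = 45.00° − 10.47° = 34.53°

35°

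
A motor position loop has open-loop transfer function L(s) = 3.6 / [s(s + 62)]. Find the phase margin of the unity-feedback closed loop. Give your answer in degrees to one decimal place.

89.9°

Gain crossover: |L(jω)| = 1 at ω ≈ 0.0581 rad s⁻¹.
∠L(j0.0581) = −90° − arctan(0.0581/62) ≈ -90.05°
PM = 180° + (-90.05°) = 89.95°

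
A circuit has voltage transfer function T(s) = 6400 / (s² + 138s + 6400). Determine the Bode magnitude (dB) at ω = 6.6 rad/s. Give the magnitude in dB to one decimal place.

-0.0 dB

|(j6.6)² + 138(j6.6) + 6400| = |6356.4 + j910.8| = 6421
|T(j6.6)| = 6400 / 6421 = 0.99667
20 log₁₀(0.99667) = -0.03 dB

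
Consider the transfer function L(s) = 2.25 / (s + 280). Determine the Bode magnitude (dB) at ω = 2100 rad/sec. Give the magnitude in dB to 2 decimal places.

-59.48 dB

|j2100 + 280| = √(2100² + 280²) = 2119
|L(j2100)| = 2.25 / 2119 = 0.001062
20 log₁₀(0.001062) = -59.477 dB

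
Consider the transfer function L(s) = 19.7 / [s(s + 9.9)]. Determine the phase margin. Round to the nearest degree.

79°

Gain crossover: |L(jω)| = 1 at ω ≈ 1.95 rad/s.
∠L(j1.95) = −90° − arctan(1.95/9.9) ≈ -101.16°
PM = 180° + (-101.16°) = 78.84°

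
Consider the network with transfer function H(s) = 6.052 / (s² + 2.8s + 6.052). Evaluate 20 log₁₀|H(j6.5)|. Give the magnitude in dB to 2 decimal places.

|(j6.5)² + 2.8(j6.5) + 6.052| = |-36.198 + j18.2| = 40.52
|H(j6.5)| = 6.052 / 40.52 = 0.14937
20 log₁₀(0.14937) = -16.515 dB

-16.51 dB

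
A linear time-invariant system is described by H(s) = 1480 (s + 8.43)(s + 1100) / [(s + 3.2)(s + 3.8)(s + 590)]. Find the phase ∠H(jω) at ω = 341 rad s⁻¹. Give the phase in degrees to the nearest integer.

∠(j341 + 8.43) = arctan(341/8.43) = 88.58°
∠(j341 + 1100) = arctan(341/1100) = 17.22°
∠(j341 + 3.2) = arctan(341/3.2) = 89.46°
∠(j341 + 3.8) = arctan(341/3.8) = 89.36°
∠(j341 + 590) = arctan(341/590) = 30.03°
∠H(j341) = 88.58° + 17.22° − (89.46° + 89.36° + 30.03°) = -103.04°

-103°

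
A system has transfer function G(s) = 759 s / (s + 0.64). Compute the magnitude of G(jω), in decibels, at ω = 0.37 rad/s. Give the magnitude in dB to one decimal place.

51.6 dB

|j0.37| = 0.37
|j0.37 + 0.64| = √(0.37² + 0.64²) = 0.7393
|G(j0.37)| = 759 × 0.37 / 0.7393 = 379.88
20 log₁₀(379.88) = 51.59 dB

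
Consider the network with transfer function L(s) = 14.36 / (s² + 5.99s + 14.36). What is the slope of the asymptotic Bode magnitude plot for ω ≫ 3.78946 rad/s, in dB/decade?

With 0 zeros and 2 poles, the high-frequency asymptotic slope is 20 × (0 − 2) = -40 dB/decade.

-40 dB/decade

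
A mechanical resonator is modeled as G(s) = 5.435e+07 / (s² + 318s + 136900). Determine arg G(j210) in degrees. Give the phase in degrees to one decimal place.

-35.7°

∠[(j210)² + 318(j210) + 136900] = ∠[92800 + j66780] = 35.74°
∠G(j210) = −35.74° = -35.74°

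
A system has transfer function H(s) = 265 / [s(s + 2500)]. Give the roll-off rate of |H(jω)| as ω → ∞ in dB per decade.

-40 dB/decade

With 0 zeros and 2 poles, the high-frequency asymptotic slope is 20 × (0 − 2) = -40 dB/decade.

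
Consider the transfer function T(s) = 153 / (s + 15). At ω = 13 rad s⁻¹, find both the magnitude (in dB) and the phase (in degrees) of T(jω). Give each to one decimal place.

|T| = 17.7 dB, ∠T = -40.9°

|j13 + 15| = √(13² + 15²) = 19.85
|T(j13)| = 153 / 19.85 = 7.708
20 log₁₀(7.708) = 17.74 dB
∠(j13 + 15) = arctan(13/15) = 40.91°
∠T(j13) = −40.91° = -40.91°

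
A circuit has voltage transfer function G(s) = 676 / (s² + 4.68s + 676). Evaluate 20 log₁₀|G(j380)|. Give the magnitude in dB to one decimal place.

|(j380)² + 4.68(j380) + 676| = |-1.4372e+05 + j1778.4| = 1.437e+05
|G(j380)| = 676 / 1.437e+05 = 0.0047031
20 log₁₀(0.0047031) = -46.55 dB

-46.6 dB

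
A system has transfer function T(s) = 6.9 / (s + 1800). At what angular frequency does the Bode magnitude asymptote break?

The single real pole at s = −1800 gives a corner at ω = 1800 rad s⁻¹.

1800 rad s⁻¹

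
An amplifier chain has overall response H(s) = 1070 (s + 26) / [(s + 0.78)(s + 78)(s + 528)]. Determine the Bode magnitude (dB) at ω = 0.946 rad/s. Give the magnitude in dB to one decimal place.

-5.2 dB

|j0.946 + 26| = √(0.946² + 26²) = 26.02
|j0.946 + 0.78| = √(0.946² + 0.78²) = 1.226
|j0.946 + 78| = √(0.946² + 78²) = 78.01
|j0.946 + 528| = √(0.946² + 528²) = 528
|H(j0.946)| = 1070 × 26.02 / (1.226 × 78.01 × 528) = 0.55126
20 log₁₀(0.55126) = -5.17 dB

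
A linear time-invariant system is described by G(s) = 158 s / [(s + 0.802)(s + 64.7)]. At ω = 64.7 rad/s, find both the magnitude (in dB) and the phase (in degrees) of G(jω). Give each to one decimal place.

|G| = 4.7 dB, ∠G = -44.3 deg

|j64.7| = 64.7
|j64.7 + 0.802| = √(64.7² + 0.802²) = 64.7
|j64.7 + 64.7| = √(64.7² + 64.7²) = 91.5
|G(j64.7)| = 158 × 64.7 / (64.7 × 91.5) = 1.7267
20 log₁₀(1.7267) = 4.74 dB
∠(j64.7) = 90.00°
∠(j64.7 + 0.802) = arctan(64.7/0.802) = 89.29°
∠(j64.7 + 64.7) = arctan(64.7/64.7) = 45.00°
∠G(j64.7) = 90.00° − (89.29° + 45.00°) = -44.29°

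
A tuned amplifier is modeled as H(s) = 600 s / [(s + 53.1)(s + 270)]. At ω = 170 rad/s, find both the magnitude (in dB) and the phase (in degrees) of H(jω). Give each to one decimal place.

|H| = 5.1 dB, ∠H = -14.8°

|j170| = 170
|j170 + 53.1| = √(170² + 53.1²) = 178.1
|j170 + 270| = √(170² + 270²) = 319.1
|H(j170)| = 600 × 170 / (178.1 × 319.1) = 1.795
20 log₁₀(1.795) = 5.08 dB
∠(j170) = 90.00°
∠(j170 + 53.1) = arctan(170/53.1) = 72.65°
∠(j170 + 270) = arctan(170/270) = 32.20°
∠H(j170) = 90.00° − (72.65° + 32.20°) = -14.85°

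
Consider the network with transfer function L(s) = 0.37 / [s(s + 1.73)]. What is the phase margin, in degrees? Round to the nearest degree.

83 deg

Gain crossover: |L(jω)| = 1 at ω ≈ 0.212 rad/s.
∠L(j0.212) = −90° − arctan(0.212/1.73) ≈ -97.00°
PM = 180° + (-97.00°) = 83.00°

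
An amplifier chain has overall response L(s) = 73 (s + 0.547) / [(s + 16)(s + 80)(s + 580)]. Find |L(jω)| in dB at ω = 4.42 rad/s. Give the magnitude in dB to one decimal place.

-67.5 dB

|j4.42 + 0.547| = √(4.42² + 0.547²) = 4.454
|j4.42 + 16| = √(4.42² + 16²) = 16.6
|j4.42 + 80| = √(4.42² + 80²) = 80.12
|j4.42 + 580| = √(4.42² + 580²) = 580
|L(j4.42)| = 73 × 4.454 / (16.6 × 80.12 × 580) = 0.00042147
20 log₁₀(0.00042147) = -67.50 dB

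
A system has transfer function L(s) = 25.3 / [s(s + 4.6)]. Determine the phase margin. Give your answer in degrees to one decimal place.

Gain crossover: |L(jω)| = 1 at ω ≈ 4.1 rad/sec.
∠L(j4.1) = −90° − arctan(4.1/4.6) ≈ -131.74°
PM = 180° + (-131.74°) = 48.26°

48.3°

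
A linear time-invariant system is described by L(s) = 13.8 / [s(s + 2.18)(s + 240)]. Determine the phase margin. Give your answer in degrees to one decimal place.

89.3°

Gain crossover: |L(jω)| = 1 at ω ≈ 0.0264 rad s⁻¹.
∠L(j0.0264) = −90° − arctan(0.0264/2.18) − arctan(0.0264/240) ≈ -90.70°
PM = 180° + (-90.70°) = 89.30°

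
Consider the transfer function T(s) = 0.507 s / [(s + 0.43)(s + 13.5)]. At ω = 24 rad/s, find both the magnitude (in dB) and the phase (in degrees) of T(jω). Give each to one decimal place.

|j24| = 24
|j24 + 0.43| = √(24² + 0.43²) = 24
|j24 + 13.5| = √(24² + 13.5²) = 27.54
|T(j24)| = 0.507 × 24 / (24 × 27.54) = 0.018409
20 log₁₀(0.018409) = -34.70 dB
∠(j24) = 90.00°
∠(j24 + 0.43) = arctan(24/0.43) = 88.97°
∠(j24 + 13.5) = arctan(24/13.5) = 60.64°
∠T(j24) = 90.00° − (88.97° + 60.64°) = -59.62°

|T| = -34.7 dB, ∠T = -59.6°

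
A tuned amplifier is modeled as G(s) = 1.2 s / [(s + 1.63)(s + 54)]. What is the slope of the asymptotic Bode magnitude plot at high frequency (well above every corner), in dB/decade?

-20 dB/decade

With 1 zero and 2 poles, the high-frequency asymptotic slope is 20 × (1 − 2) = -20 dB/decade.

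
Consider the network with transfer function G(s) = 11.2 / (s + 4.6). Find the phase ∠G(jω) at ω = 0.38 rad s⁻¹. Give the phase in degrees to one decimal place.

∠(j0.38 + 4.6) = arctan(0.38/4.6) = 4.72°
∠G(j0.38) = −4.72° = -4.72°

-4.7°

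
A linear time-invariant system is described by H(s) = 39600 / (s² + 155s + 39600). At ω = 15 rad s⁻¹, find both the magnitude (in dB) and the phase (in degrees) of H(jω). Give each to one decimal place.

|H| = 0.0 dB, ∠H = -3.4°

|(j15)² + 155(j15) + 39600| = |39375 + j2325| = 3.944e+04
|H(j15)| = 39600 / 3.944e+04 = 1.004
20 log₁₀(1.004) = 0.03 dB
∠[(j15)² + 155(j15) + 39600] = ∠[39375 + j2325] = 3.38°
∠H(j15) = −3.38° = -3.38°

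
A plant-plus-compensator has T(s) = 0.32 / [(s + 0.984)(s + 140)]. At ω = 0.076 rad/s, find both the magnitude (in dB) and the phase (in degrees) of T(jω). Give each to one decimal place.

|T| = -52.7 dB, ∠T = -4.4°

|j0.076 + 0.984| = √(0.076² + 0.984²) = 0.9869
|j0.076 + 140| = √(0.076² + 140²) = 140
|T(j0.076)| = 0.32 / (0.9869 × 140) = 0.002316
20 log₁₀(0.002316) = -52.71 dB
∠(j0.076 + 0.984) = arctan(0.076/0.984) = 4.42°
∠(j0.076 + 140) = arctan(0.076/140) = 0.03°
∠T(j0.076) = − (4.42° + 0.03°) = -4.45°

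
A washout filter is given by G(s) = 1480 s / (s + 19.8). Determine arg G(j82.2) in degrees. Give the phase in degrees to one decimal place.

13.5°

∠(j82.2) = 90.00°
∠(j82.2 + 19.8) = arctan(82.2/19.8) = 76.46°
∠G(j82.2) = 90.00° − 76.46° = 13.54°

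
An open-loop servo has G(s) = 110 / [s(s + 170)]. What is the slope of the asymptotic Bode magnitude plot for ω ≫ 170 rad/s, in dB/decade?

-40 dB/decade

With 0 zeros and 2 poles, the high-frequency asymptotic slope is 20 × (0 − 2) = -40 dB/decade.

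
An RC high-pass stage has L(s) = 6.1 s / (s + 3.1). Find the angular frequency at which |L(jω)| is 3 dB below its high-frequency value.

For a single-pole high-pass, the −3 dB point is at the pole: ω = 3.1 rad/s.

3.1 rad/s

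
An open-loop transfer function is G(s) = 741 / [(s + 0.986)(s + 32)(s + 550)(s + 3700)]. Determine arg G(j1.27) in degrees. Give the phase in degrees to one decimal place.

-54.6°

∠(j1.27 + 0.986) = arctan(1.27/0.986) = 52.18°
∠(j1.27 + 32) = arctan(1.27/32) = 2.27°
∠(j1.27 + 550) = arctan(1.27/550) = 0.13°
∠(j1.27 + 3700) = arctan(1.27/3700) = 0.02°
∠G(j1.27) = − (52.18° + 2.27° + 0.13° + 0.02°) = -54.60°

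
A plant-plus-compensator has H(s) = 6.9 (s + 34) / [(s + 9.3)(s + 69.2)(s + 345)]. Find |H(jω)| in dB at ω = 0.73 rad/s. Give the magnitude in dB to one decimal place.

-59.5 dB

|j0.73 + 34| = √(0.73² + 34²) = 34.01
|j0.73 + 9.3| = √(0.73² + 9.3²) = 9.329
|j0.73 + 69.2| = √(0.73² + 69.2²) = 69.2
|j0.73 + 345| = √(0.73² + 345²) = 345
|H(j0.73)| = 6.9 × 34.01 / (9.329 × 69.2 × 345) = 0.0010536
20 log₁₀(0.0010536) = -59.55 dB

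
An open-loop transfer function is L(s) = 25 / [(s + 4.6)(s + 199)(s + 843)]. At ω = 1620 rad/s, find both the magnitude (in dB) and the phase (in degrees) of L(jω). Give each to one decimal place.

|L| = -165.7 dB, ∠L = -235.3°

|j1620 + 4.6| = √(1620² + 4.6²) = 1620
|j1620 + 199| = √(1620² + 199²) = 1632
|j1620 + 843| = √(1620² + 843²) = 1826
|L(j1620)| = 25 / (1620 × 1632 × 1826) = 5.1773e-09
20 log₁₀(5.1773e-09) = -165.72 dB
∠(j1620 + 4.6) = arctan(1620/4.6) = 89.84°
∠(j1620 + 199) = arctan(1620/199) = 83.00°
∠(j1620 + 843) = arctan(1620/843) = 62.51°
∠L(j1620) = − (89.84° + 83.00° + 62.51°) = -235.34°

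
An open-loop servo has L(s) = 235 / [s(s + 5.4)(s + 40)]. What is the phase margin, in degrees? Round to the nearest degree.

Gain crossover: |L(jω)| = 1 at ω ≈ 1.07 rad/s.
∠L(j1.07) = −90° − arctan(1.07/5.4) − arctan(1.07/40) ≈ -102.70°
PM = 180° + (-102.70°) = 77.30°

77°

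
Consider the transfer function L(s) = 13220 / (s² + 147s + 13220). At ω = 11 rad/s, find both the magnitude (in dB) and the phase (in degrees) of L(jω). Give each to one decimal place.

|(j11)² + 147(j11) + 13220| = |13099 + j1617| = 1.32e+04
|L(j11)| = 13220 / 1.32e+04 = 1.0016
20 log₁₀(1.0016) = 0.01 dB
∠[(j11)² + 147(j11) + 13220] = ∠[13099 + j1617] = 7.04°
∠L(j11) = −7.04° = -7.04°

|L| = 0.0 dB, ∠L = -7.0°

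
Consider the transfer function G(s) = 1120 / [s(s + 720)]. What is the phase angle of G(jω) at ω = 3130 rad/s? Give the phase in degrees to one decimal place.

∠(j3130 + 720) = arctan(3130/720) = 77.05°
∠(j3130) = 90.00°
∠G(j3130) = − (77.05° + 90.00°) = -167.05°

-167.0°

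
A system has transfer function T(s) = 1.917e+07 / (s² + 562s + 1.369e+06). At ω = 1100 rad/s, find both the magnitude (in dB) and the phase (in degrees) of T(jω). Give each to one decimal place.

|T| = 29.6 dB, ∠T = -75.6 deg

|(j1100)² + 562(j1100) + 1.369e+06| = |1.59e+05 + j6.182e+05| = 6.383e+05
|T(j1100)| = 1.917e+07 / 6.383e+05 = 30.032
20 log₁₀(30.032) = 29.55 dB
∠[(j1100)² + 562(j1100) + 1.369e+06] = ∠[1.59e+05 + j6.182e+05] = 75.58°
∠T(j1100) = −75.58° = -75.58°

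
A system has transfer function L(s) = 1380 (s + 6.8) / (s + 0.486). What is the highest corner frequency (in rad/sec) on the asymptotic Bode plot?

6.8 rad/sec

Break frequencies occur at each pole and zero magnitude: 0.486 rad/sec, 6.8 rad/sec.
The highest is 6.8 rad/sec.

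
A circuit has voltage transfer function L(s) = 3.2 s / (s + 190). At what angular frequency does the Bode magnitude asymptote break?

The single real pole at s = −190 gives a corner at ω = 190 rad/s.

190 rad/s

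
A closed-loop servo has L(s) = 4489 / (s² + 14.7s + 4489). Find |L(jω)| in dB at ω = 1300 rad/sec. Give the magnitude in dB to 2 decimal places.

-51.49 dB

|(j1300)² + 14.7(j1300) + 4489| = |-1.6855e+06 + j19110| = 1.686e+06
|L(j1300)| = 4489 / 1.686e+06 = 0.0026631
20 log₁₀(0.0026631) = -51.492 dB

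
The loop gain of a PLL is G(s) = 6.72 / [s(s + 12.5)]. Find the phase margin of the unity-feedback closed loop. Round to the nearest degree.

Gain crossover: |G(jω)| = 1 at ω ≈ 0.537 rad/sec.
∠G(j0.537) = −90° − arctan(0.537/12.5) ≈ -92.46°
PM = 180° + (-92.46°) = 87.54°

88°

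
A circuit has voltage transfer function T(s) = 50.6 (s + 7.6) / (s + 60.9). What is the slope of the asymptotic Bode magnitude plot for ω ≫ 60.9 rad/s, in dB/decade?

0 dB/decade

With 1 zero and 1 pole, the high-frequency asymptotic slope is 20 × (1 − 1) = 0 dB/decade.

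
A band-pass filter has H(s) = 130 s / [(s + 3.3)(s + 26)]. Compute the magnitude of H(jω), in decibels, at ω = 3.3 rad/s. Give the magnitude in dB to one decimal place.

10.9 dB

|j3.3| = 3.3
|j3.3 + 3.3| = √(3.3² + 3.3²) = 4.667
|j3.3 + 26| = √(3.3² + 26²) = 26.21
|H(j3.3)| = 130 × 3.3 / (4.667 × 26.21) = 3.5074
20 log₁₀(3.5074) = 10.90 dB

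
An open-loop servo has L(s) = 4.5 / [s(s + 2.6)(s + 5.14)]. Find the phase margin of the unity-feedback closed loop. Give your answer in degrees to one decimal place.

79.0°

Gain crossover: |L(jω)| = 1 at ω ≈ 0.333 rad s⁻¹.
∠L(j0.333) = −90° − arctan(0.333/2.6) − arctan(0.333/5.14) ≈ -101.01°
PM = 180° + (-101.01°) = 78.99°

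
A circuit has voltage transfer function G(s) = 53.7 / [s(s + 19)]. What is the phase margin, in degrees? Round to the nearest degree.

Gain crossover: |G(jω)| = 1 at ω ≈ 2.8 rad/s.
∠G(j2.8) = −90° − arctan(2.8/19) ≈ -98.37°
PM = 180° + (-98.37°) = 81.63°

82°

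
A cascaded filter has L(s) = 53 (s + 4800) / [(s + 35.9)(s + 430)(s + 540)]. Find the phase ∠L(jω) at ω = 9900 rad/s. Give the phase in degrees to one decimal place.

-200.0°

∠(j9900 + 4800) = arctan(9900/4800) = 64.13°
∠(j9900 + 35.9) = arctan(9900/35.9) = 89.79°
∠(j9900 + 430) = arctan(9900/430) = 87.51°
∠(j9900 + 540) = arctan(9900/540) = 86.88°
∠L(j9900) = 64.13° − (89.79° + 87.51° + 86.88°) = -200.05°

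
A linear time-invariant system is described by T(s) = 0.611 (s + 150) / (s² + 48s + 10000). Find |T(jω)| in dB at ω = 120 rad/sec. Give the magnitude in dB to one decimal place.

-35.8 dB

|j120 + 150| = √(120² + 150²) = 192.1
|(j120)² + 48(j120) + 10000| = |-4400 + j5760| = 7248
|T(j120)| = 0.611 × 192.1 / 7248 = 0.016193
20 log₁₀(0.016193) = -35.81 dB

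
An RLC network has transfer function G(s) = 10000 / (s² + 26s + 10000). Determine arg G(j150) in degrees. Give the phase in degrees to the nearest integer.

-163 deg

∠[(j150)² + 26(j150) + 10000] = ∠[-12500 + j3900] = 162.67°
∠G(j150) = −162.67° = -162.67°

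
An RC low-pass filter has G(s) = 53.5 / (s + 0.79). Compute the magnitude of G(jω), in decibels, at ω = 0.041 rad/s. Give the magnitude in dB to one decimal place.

36.6 dB

|j0.041 + 0.79| = √(0.041² + 0.79²) = 0.7911
|G(j0.041)| = 53.5 / 0.7911 = 67.63
20 log₁₀(67.63) = 36.60 dB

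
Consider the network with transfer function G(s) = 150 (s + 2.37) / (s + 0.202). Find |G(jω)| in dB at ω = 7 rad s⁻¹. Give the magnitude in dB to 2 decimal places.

43.99 dB

|j7 + 2.37| = √(7² + 2.37²) = 7.39
|j7 + 0.202| = √(7² + 0.202²) = 7.003
|G(j7)| = 150 × 7.39 / 7.003 = 158.3
20 log₁₀(158.3) = 43.990 dB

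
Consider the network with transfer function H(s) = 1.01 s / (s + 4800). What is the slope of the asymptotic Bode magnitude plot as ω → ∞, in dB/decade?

With 1 zero and 1 pole, the high-frequency asymptotic slope is 20 × (1 − 1) = 0 dB/decade.

0 dB/decade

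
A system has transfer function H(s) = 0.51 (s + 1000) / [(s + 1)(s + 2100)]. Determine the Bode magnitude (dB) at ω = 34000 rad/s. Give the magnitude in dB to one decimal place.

-96.5 dB

|j34000 + 1000| = √(34000² + 1000²) = 3.401e+04
|j34000 + 1| = √(34000² + 1²) = 3.4e+04
|j34000 + 2100| = √(34000² + 2100²) = 3.406e+04
|H(j34000)| = 0.51 × 3.401e+04 / (3.4e+04 × 3.406e+04) = 1.4978e-05
20 log₁₀(1.4978e-05) = -96.49 dB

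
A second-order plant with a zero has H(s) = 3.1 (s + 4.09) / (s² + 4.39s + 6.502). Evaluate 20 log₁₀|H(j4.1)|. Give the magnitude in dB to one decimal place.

|j4.1 + 4.09| = √(4.1² + 4.09²) = 5.791
|(j4.1)² + 4.39(j4.1) + 6.502| = |-10.308 + j17.999| = 20.74
|H(j4.1)| = 3.1 × 5.791 / 20.74 = 0.86554
20 log₁₀(0.86554) = -1.25 dB

-1.3 dB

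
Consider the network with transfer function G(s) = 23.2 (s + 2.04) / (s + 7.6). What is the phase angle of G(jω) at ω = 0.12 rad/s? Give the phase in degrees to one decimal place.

∠(j0.12 + 2.04) = arctan(0.12/2.04) = 3.37°
∠(j0.12 + 7.6) = arctan(0.12/7.6) = 0.90°
∠G(j0.12) = 3.37° − 0.90° = 2.46°

2.5°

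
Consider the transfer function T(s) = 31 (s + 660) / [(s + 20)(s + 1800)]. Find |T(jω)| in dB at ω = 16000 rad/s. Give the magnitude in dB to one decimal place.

|j16000 + 660| = √(16000² + 660²) = 1.601e+04
|j16000 + 20| = √(16000² + 20²) = 1.6e+04
|j16000 + 1800| = √(16000² + 1800²) = 1.61e+04
|T(j16000)| = 31 × 1.601e+04 / (1.6e+04 × 1.61e+04) = 0.001927
20 log₁₀(0.001927) = -54.30 dB

-54.3 dB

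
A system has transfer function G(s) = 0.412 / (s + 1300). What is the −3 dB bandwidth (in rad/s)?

1300 rad/s

For a single-pole low-pass, the −3 dB point is at the pole: ω = 1300 rad/s.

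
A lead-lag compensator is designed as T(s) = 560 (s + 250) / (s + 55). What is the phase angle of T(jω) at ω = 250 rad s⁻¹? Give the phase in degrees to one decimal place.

∠(j250 + 250) = arctan(250/250) = 45.00°
∠(j250 + 55) = arctan(250/55) = 77.59°
∠T(j250) = 45.00° − 77.59° = -32.59°

-32.6°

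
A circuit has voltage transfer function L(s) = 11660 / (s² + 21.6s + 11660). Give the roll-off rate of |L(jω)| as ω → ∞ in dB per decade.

With 0 zeros and 2 poles, the high-frequency asymptotic slope is 20 × (0 − 2) = -40 dB/decade.

-40 dB/decade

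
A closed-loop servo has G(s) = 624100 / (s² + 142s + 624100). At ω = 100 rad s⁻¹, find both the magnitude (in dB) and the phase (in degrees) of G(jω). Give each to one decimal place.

|(j100)² + 142(j100) + 624100| = |6.141e+05 + j14200| = 6.143e+05
|G(j100)| = 624100 / 6.143e+05 = 1.016
20 log₁₀(1.016) = 0.14 dB
∠[(j100)² + 142(j100) + 624100] = ∠[6.141e+05 + j14200] = 1.32°
∠G(j100) = −1.32° = -1.32°

|G| = 0.1 dB, ∠G = -1.3°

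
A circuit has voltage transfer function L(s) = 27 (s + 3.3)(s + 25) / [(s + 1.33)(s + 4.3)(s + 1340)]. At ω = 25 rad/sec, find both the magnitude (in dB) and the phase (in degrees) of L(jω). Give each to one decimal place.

|j25 + 3.3| = √(25² + 3.3²) = 25.22
|j25 + 25| = √(25² + 25²) = 35.36
|j25 + 1.33| = √(25² + 1.33²) = 25.04
|j25 + 4.3| = √(25² + 4.3²) = 25.37
|j25 + 1340| = √(25² + 1340²) = 1340
|L(j25)| = 27 × 25.22 × 35.36 / (25.04 × 25.37 × 1340) = 0.028282
20 log₁₀(0.028282) = -30.97 dB
∠(j25 + 3.3) = arctan(25/3.3) = 82.48°
∠(j25 + 25) = arctan(25/25) = 45.00°
∠(j25 + 1.33) = arctan(25/1.33) = 86.95°
∠(j25 + 4.3) = arctan(25/4.3) = 80.24°
∠(j25 + 1340) = arctan(25/1340) = 1.07°
∠L(j25) = 82.48° + 45.00° − (86.95° + 80.24° + 1.07°) = -40.78°

|L| = -31.0 dB, ∠L = -40.8°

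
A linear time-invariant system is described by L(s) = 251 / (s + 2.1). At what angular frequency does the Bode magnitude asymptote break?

The single real pole at s = −2.1 gives a corner at ω = 2.1 rad s⁻¹.

2.1 rad s⁻¹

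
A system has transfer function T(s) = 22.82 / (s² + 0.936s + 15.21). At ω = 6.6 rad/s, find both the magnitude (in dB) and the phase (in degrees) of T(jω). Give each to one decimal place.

|T| = -2.1 dB, ∠T = -167.7°

|(j6.6)² + 0.936(j6.6) + 15.21| = |-28.35 + j6.1776| = 29.02
|T(j6.6)| = 22.82 / 29.02 = 0.78648
20 log₁₀(0.78648) = -2.09 dB
∠[(j6.6)² + 0.936(j6.6) + 15.21] = ∠[-28.35 + j6.1776] = 167.71°
∠T(j6.6) = −167.71° = -167.71°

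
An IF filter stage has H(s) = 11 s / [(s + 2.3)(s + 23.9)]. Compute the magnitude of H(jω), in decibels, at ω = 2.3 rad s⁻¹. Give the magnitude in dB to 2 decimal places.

-9.79 dB

|j2.3| = 2.3
|j2.3 + 2.3| = √(2.3² + 2.3²) = 3.253
|j2.3 + 23.9| = √(2.3² + 23.9²) = 24.01
|H(j2.3)| = 11 × 2.3 / (3.253 × 24.01) = 0.32395
20 log₁₀(0.32395) = -9.790 dB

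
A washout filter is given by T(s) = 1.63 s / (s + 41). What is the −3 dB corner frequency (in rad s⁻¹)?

For a single-pole high-pass, the −3 dB point is at the pole: ω = 41 rad s⁻¹.

41 rad s⁻¹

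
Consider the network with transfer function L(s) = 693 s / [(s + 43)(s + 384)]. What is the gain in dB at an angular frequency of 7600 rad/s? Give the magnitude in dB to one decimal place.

-20.8 dB

|j7600| = 7600
|j7600 + 43| = √(7600² + 43²) = 7600
|j7600 + 384| = √(7600² + 384²) = 7610
|L(j7600)| = 693 × 7600 / (7600 × 7610) = 0.091067
20 log₁₀(0.091067) = -20.81 dB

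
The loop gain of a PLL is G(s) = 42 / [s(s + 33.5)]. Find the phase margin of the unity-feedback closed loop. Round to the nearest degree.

Gain crossover: |G(jω)| = 1 at ω ≈ 1.25 rad/s.
∠G(j1.25) = −90° − arctan(1.25/33.5) ≈ -92.14°
PM = 180° + (-92.14°) = 87.86°

88 deg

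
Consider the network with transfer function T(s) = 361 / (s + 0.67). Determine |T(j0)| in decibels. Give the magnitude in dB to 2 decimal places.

54.63 dB

T(0) = 361 / 0.67 = 538.81
20 log₁₀(538.81) = 54.629 dB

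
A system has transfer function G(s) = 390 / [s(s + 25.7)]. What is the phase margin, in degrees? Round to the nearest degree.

62°

Gain crossover: |G(jω)| = 1 at ω ≈ 13.4 rad/s.
∠G(j13.4) = −90° − arctan(13.4/25.7) ≈ -117.62°
PM = 180° + (-117.62°) = 62.38°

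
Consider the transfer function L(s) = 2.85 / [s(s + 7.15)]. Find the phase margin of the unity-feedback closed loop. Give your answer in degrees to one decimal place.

86.8°

Gain crossover: |L(jω)| = 1 at ω ≈ 0.398 rad/sec.
∠L(j0.398) = −90° − arctan(0.398/7.15) ≈ -93.19°
PM = 180° + (-93.19°) = 86.81°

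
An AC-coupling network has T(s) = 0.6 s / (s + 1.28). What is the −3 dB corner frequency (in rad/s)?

1.28 rad/s

For a single-pole high-pass, the −3 dB point is at the pole: ω = 1.28 rad/s.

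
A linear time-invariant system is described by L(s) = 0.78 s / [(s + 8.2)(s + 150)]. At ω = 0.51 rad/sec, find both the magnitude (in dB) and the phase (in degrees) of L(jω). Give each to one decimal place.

|L| = -69.8 dB, ∠L = 86.2°

|j0.51| = 0.51
|j0.51 + 8.2| = √(0.51² + 8.2²) = 8.216
|j0.51 + 150| = √(0.51² + 150²) = 150
|L(j0.51)| = 0.78 × 0.51 / (8.216 × 150) = 0.00032279
20 log₁₀(0.00032279) = -69.82 dB
∠(j0.51) = 90.00°
∠(j0.51 + 8.2) = arctan(0.51/8.2) = 3.56°
∠(j0.51 + 150) = arctan(0.51/150) = 0.19°
∠L(j0.51) = 90.00° − (3.56° + 0.19°) = 86.25°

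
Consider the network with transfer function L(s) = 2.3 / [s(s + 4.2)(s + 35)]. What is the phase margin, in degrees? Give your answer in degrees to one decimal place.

89.8°

Gain crossover: |L(jω)| = 1 at ω ≈ 0.0156 rad s⁻¹.
∠L(j0.0156) = −90° − arctan(0.0156/4.2) − arctan(0.0156/35) ≈ -90.24°
PM = 180° + (-90.24°) = 89.76°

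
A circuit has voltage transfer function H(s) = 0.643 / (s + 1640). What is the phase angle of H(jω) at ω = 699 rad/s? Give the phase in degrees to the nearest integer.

∠(j699 + 1640) = arctan(699/1640) = 23.08°
∠H(j699) = −23.08° = -23.08°

-23 deg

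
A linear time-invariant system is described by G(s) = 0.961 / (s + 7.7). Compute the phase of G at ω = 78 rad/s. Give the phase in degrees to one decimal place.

-84.4°

∠(j78 + 7.7) = arctan(78/7.7) = 84.36°
∠G(j78) = −84.36° = -84.36°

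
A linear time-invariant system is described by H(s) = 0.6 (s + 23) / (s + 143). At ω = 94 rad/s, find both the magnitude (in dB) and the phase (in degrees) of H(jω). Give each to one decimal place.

|j94 + 23| = √(94² + 23²) = 96.77
|j94 + 143| = √(94² + 143²) = 171.1
|H(j94)| = 0.6 × 96.77 / 171.1 = 0.3393
20 log₁₀(0.3393) = -9.39 dB
∠(j94 + 23) = arctan(94/23) = 76.25°
∠(j94 + 143) = arctan(94/143) = 33.32°
∠H(j94) = 76.25° − 33.32° = 42.93°

|H| = -9.4 dB, ∠H = 42.9°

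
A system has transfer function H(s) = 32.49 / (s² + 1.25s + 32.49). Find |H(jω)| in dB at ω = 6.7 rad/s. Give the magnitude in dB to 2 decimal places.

6.73 dB

|(j6.7)² + 1.25(j6.7) + 32.49| = |-12.4 + j8.375| = 14.96
|H(j6.7)| = 32.49 / 14.96 = 2.1713
20 log₁₀(2.1713) = 6.734 dB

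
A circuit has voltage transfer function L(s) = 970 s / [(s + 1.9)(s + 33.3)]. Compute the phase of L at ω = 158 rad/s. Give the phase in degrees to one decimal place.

∠(j158) = 90.00°
∠(j158 + 1.9) = arctan(158/1.9) = 89.31°
∠(j158 + 33.3) = arctan(158/33.3) = 78.10°
∠L(j158) = 90.00° − (89.31° + 78.10°) = -77.41°

-77.4°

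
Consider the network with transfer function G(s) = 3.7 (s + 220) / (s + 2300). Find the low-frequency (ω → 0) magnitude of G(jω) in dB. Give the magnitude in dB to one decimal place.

G(0) = 3.7 × 220 / 2300 = 0.35391
20 log₁₀(0.35391) = -9.02 dB

-9.0 dB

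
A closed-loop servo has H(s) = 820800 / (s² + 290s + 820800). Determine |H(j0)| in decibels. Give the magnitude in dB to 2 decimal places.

0.00 dB

H(0) = 820800 / 820800 = 1
20 log₁₀(1) = 0.000 dB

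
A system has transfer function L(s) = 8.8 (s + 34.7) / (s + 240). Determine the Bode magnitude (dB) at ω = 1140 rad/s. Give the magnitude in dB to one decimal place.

|j1140 + 34.7| = √(1140² + 34.7²) = 1141
|j1140 + 240| = √(1140² + 240²) = 1165
|L(j1140)| = 8.8 × 1141 / 1165 = 8.6152
20 log₁₀(8.6152) = 18.71 dB

18.7 dB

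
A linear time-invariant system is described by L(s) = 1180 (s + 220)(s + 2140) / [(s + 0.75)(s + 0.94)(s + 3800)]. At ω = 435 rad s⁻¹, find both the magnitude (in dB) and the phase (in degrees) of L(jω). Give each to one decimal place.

|L| = 4.8 dB, ∠L = -111.6°

|j435 + 220| = √(435² + 220²) = 487.5
|j435 + 2140| = √(435² + 2140²) = 2184
|j435 + 0.75| = √(435² + 0.75²) = 435
|j435 + 0.94| = √(435² + 0.94²) = 435
|j435 + 3800| = √(435² + 3800²) = 3825
|L(j435)| = 1180 × 487.5 × 2184 / (435 × 435 × 3825) = 1.7356
20 log₁₀(1.7356) = 4.79 dB
∠(j435 + 220) = arctan(435/220) = 63.17°
∠(j435 + 2140) = arctan(435/2140) = 11.49°
∠(j435 + 0.75) = arctan(435/0.75) = 89.90°
∠(j435 + 0.94) = arctan(435/0.94) = 89.88°
∠(j435 + 3800) = arctan(435/3800) = 6.53°
∠L(j435) = 63.17° + 11.49° − (89.90° + 89.88° + 6.53°) = -111.65°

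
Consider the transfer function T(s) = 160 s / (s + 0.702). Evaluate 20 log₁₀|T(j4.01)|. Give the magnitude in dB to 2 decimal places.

43.95 dB

|j4.01| = 4.01
|j4.01 + 0.702| = √(4.01² + 0.702²) = 4.071
|T(j4.01)| = 160 × 4.01 / 4.071 = 157.6
20 log₁₀(157.6) = 43.951 dB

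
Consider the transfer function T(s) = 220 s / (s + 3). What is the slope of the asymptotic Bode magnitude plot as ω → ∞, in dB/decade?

0 dB/decade

With 1 zero and 1 pole, the high-frequency asymptotic slope is 20 × (1 − 1) = 0 dB/decade.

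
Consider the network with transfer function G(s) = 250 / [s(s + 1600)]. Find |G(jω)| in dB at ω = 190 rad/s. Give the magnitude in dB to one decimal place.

|j190 + 1600| = √(190² + 1600²) = 1611
|j190| = 190
|G(j190)| = 250 / (1611 × 190) = 0.00081663
20 log₁₀(0.00081663) = -61.76 dB

-61.8 dB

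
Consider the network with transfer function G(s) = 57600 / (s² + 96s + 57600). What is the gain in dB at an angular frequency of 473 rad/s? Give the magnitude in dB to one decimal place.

|(j473)² + 96(j473) + 57600| = |-1.6613e+05 + j45408| = 1.722e+05
|G(j473)| = 57600 / 1.722e+05 = 0.33445
20 log₁₀(0.33445) = -9.51 dB

-9.5 dB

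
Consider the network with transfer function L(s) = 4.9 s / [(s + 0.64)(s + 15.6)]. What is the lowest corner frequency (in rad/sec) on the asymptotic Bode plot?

Break frequencies occur at each pole and zero magnitude: 0.64 rad/sec, 15.6 rad/sec.
The lowest is 0.64 rad/sec.

0.64 rad/sec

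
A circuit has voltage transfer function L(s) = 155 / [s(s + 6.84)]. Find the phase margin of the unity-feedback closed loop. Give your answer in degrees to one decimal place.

Gain crossover: |L(jω)| = 1 at ω ≈ 11.5 rad/s.
∠L(j11.5) = −90° − arctan(11.5/6.84) ≈ -149.36°
PM = 180° + (-149.36°) = 30.64°

30.6°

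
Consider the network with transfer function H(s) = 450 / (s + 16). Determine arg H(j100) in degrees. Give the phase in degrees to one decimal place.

-80.9°

∠(j100 + 16) = arctan(100/16) = 80.91°
∠H(j100) = −80.91° = -80.91°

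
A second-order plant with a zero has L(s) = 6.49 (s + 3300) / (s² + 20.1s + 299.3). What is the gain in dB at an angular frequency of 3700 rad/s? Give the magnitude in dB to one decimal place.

|j3700 + 3300| = √(3700² + 3300²) = 4958
|(j3700)² + 20.1(j3700) + 299.3| = |-1.369e+07 + j74370| = 1.369e+07
|L(j3700)| = 6.49 × 4958 / 1.369e+07 = 0.0023504
20 log₁₀(0.0023504) = -52.58 dB

-52.6 dB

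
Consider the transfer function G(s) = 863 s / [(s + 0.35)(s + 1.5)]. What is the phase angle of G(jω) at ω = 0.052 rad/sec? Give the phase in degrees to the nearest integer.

80°

∠(j0.052) = 90.00°
∠(j0.052 + 0.35) = arctan(0.052/0.35) = 8.45°
∠(j0.052 + 1.5) = arctan(0.052/1.5) = 1.99°
∠G(j0.052) = 90.00° − (8.45° + 1.99°) = 79.56°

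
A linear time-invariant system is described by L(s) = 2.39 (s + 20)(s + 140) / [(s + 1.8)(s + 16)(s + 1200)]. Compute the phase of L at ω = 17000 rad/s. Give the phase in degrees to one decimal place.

-86.4°

∠(j17000 + 20) = arctan(17000/20) = 89.93°
∠(j17000 + 140) = arctan(17000/140) = 89.53°
∠(j17000 + 1.8) = arctan(17000/1.8) = 89.99°
∠(j17000 + 16) = arctan(17000/16) = 89.95°
∠(j17000 + 1200) = arctan(17000/1200) = 85.96°
∠L(j17000) = 89.93° + 89.53° − (89.99° + 89.95° + 85.96°) = -86.44°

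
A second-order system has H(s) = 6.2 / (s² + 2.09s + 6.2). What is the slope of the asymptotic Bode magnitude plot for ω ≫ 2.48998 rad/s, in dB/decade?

-40 dB/decade

With 0 zeros and 2 poles, the high-frequency asymptotic slope is 20 × (0 − 2) = -40 dB/decade.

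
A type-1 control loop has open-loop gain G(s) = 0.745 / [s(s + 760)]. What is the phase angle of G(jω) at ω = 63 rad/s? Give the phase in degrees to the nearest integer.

∠(j63 + 760) = arctan(63/760) = 4.74°
∠(j63) = 90.00°
∠G(j63) = − (4.74° + 90.00°) = -94.74°

-95°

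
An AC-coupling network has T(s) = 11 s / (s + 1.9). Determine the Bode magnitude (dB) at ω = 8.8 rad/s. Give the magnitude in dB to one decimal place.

|j8.8| = 8.8
|j8.8 + 1.9| = √(8.8² + 1.9²) = 9.003
|T(j8.8)| = 11 × 8.8 / 9.003 = 10.752
20 log₁₀(10.752) = 20.63 dB

20.6 dB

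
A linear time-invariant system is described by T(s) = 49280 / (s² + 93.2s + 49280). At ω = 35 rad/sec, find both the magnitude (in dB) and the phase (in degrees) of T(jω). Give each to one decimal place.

|(j35)² + 93.2(j35) + 49280| = |48055 + j3262| = 4.817e+04
|T(j35)| = 49280 / 4.817e+04 = 1.0231
20 log₁₀(1.0231) = 0.20 dB
∠[(j35)² + 93.2(j35) + 49280] = ∠[48055 + j3262] = 3.88°
∠T(j35) = −3.88° = -3.88°

|T| = 0.2 dB, ∠T = -3.9°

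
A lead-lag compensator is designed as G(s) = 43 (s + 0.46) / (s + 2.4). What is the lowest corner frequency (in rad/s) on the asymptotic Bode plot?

0.46 rad/s

Break frequencies occur at each pole and zero magnitude: 0.46 rad/s, 2.4 rad/s.
The lowest is 0.46 rad/s.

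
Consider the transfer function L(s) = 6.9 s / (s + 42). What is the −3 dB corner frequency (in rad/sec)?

For a single-pole high-pass, the −3 dB point is at the pole: ω = 42 rad/sec.

42 rad/sec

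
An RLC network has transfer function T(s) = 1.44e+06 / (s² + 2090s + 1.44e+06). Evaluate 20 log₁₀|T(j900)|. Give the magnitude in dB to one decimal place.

-2.8 dB

|(j900)² + 2090(j900) + 1.44e+06| = |6.3e+05 + j1.881e+06| = 1.984e+06
|T(j900)| = 1.44e+06 / 1.984e+06 = 0.72592
20 log₁₀(0.72592) = -2.78 dB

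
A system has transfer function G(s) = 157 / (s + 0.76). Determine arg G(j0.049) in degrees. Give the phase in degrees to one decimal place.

∠(j0.049 + 0.76) = arctan(0.049/0.76) = 3.69°
∠G(j0.049) = −3.69° = -3.69°

-3.7 deg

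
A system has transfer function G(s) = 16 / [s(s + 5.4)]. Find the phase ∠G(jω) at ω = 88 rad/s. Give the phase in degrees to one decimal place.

∠(j88 + 5.4) = arctan(88/5.4) = 86.49°
∠(j88) = 90.00°
∠G(j88) = − (86.49° + 90.00°) = -176.49°

-176.5 deg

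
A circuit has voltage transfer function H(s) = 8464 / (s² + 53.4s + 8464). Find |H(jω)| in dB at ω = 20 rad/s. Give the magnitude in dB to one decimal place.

|(j20)² + 53.4(j20) + 8464| = |8064 + j1068| = 8134
|H(j20)| = 8464 / 8134 = 1.0405
20 log₁₀(1.0405) = 0.34 dB

0.3 dB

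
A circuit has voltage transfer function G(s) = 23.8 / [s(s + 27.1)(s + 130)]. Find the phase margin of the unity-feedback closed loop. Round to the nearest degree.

Gain crossover: |G(jω)| = 1 at ω ≈ 0.00676 rad s⁻¹.
∠G(j0.00676) = −90° − arctan(0.00676/27.1) − arctan(0.00676/130) ≈ -90.02°
PM = 180° + (-90.02°) = 89.98°

90 deg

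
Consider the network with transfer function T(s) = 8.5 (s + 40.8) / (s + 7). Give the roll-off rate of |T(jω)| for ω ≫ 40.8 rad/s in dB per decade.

With 1 zero and 1 pole, the high-frequency asymptotic slope is 20 × (1 − 1) = 0 dB/decade.

0 dB/decade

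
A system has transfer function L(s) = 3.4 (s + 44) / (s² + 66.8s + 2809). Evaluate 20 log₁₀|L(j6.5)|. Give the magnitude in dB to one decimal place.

|j6.5 + 44| = √(6.5² + 44²) = 44.48
|(j6.5)² + 66.8(j6.5) + 2809| = |2766.8 + j434.2| = 2801
|L(j6.5)| = 3.4 × 44.48 / 2801 = 0.053997
20 log₁₀(0.053997) = -25.35 dB

-25.4 dB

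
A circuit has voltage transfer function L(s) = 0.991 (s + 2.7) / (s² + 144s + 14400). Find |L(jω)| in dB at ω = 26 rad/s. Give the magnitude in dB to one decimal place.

|j26 + 2.7| = √(26² + 2.7²) = 26.14
|(j26)² + 144(j26) + 14400| = |13724 + j3744| = 1.423e+04
|L(j26)| = 0.991 × 26.14 / 1.423e+04 = 0.001821
20 log₁₀(0.001821) = -54.79 dB

-54.8 dB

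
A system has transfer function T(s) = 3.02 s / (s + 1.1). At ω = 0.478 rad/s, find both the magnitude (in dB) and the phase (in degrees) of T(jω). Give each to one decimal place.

|j0.478| = 0.478
|j0.478 + 1.1| = √(0.478² + 1.1²) = 1.199
|T(j0.478)| = 3.02 × 0.478 / 1.199 = 1.2036
20 log₁₀(1.2036) = 1.61 dB
∠(j0.478) = 90.00°
∠(j0.478 + 1.1) = arctan(0.478/1.1) = 23.49°
∠T(j0.478) = 90.00° − 23.49° = 66.51°

|T| = 1.6 dB, ∠T = 66.5 deg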